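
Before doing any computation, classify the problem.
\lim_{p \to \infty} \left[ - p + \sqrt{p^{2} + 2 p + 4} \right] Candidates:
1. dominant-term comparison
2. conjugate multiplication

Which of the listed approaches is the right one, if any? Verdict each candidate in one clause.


Method: conjugate multiplication — turning the difference into a conjugate-rationalized ratio makes the limit readable.
- dominant-term comparison — this limit is not decided by comparing polynomial growth at infinity.
- conjugate multiplication — applicable, and directly so.


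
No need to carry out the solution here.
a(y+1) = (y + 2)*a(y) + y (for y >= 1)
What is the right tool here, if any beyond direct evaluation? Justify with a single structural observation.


Best approach: a summation factor — because the multiplier y + 2 is index-dependent, divide through by its running product and sum the resulting differences.


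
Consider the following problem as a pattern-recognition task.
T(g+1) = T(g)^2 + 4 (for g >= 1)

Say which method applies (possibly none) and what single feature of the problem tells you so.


Technique: no special technique — the sequence value feeds back through itself nonlinearly — linear superposition fails, and every superposition-based closed form fails with it.


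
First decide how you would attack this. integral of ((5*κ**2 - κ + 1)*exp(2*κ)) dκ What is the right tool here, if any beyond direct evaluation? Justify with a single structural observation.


Best approach: integration by parts — a polynomial factor 5*κ**2 - κ + 1 multiplies exp(2*κ); differentiating 5*κ**2 - κ + 1 lowers its degree while exp(2*κ) integrates cleanly, so parts wins.


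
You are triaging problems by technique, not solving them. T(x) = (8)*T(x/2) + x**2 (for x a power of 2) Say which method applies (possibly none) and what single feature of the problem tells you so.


Technique: the master substitution — treat m = log base 2 of x as the new clock: one recursion step advances m by one while x scales by 2.


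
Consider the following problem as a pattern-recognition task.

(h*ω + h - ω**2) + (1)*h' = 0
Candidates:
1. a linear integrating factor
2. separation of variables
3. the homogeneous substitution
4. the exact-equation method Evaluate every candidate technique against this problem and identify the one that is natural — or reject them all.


Method: a linear integrating factor — linear in the unknown with genuine forcing: multiply through by the exponential of the integrated coefficient and the left side closes into one derivative.
- a linear integrating factor — applicable, and directly so.
- separation of variables — the two dependences do not factor apart.
- the homogeneous substitution: the ratio of the variables does not determine the slope.
- the exact-equation method: the mixed partial derivatives differ, so the left side is not a total differential.


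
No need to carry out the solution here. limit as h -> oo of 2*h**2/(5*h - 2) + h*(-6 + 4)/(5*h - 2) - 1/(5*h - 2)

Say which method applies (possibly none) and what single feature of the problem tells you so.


Best approach: dominant-term comparison — divide through by the highest power of h; every lower-order term dies and the dominant terms decide the limit. l'Hôpital's at-infinity variant applies to the expression viewed as a single quotient; the leading-term comparison is the direct route.


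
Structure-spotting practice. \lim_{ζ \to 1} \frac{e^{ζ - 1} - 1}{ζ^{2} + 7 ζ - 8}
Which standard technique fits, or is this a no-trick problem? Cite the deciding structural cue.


Technique: l'Hôpital's rule (0/0) — substituting 1 gives 0 over 0; differentiate top and bottom once and re-evaluate. The standard small-argument limits would also carry it; the rule is the systematic route.


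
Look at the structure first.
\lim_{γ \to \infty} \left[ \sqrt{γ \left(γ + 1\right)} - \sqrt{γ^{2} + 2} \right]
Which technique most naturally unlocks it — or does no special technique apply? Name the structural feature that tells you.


Diagnosis: conjugate multiplication — the ∞ − ∞ radical form is the exact trigger for the conjugate maneuver.


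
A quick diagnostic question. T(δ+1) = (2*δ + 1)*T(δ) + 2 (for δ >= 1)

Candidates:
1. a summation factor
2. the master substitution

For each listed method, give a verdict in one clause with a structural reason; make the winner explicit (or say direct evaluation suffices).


Technique: a summation factor — rescale the sequence by the product of the weights 2*δ + 1 so far — the recurrence collapses to a plain running sum.
- a summation factor: yes — fits the structure here.
- the master substitution — the recursion steps by a constant offset, so exponential reindexing is pointless.


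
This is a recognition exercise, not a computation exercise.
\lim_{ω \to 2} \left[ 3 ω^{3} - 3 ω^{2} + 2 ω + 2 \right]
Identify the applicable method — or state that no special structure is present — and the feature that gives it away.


Verdict: no special technique — the expression is continuous at 2 — substitute and evaluate; no indeterminate form appears.


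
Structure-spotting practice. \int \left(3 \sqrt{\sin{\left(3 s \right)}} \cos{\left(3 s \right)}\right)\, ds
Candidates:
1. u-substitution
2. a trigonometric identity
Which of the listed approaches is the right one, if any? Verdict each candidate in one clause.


Verdict: u-substitution — collected, the integrand has one factor that is, up to a constant, the derivative of an inner expression the rest depends on — substitute for that inner expression.
- u-substitution: yes, a natural case for it.
- a trigonometric identity: no even trigonometric power and no product of distinct frequencies to rewrite.


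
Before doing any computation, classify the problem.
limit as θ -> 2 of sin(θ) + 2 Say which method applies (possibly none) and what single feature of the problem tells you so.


Verdict: no special technique — the function is continuous at 2; evaluation is itself the limit, no machinery required.


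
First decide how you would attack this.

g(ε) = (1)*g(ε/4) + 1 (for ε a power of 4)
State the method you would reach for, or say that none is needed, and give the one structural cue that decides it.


Technique: the master substitution — recursion at ε/4 is multiplicative in the index; logarithmic reindexing via ε = 4^m linearizes it.


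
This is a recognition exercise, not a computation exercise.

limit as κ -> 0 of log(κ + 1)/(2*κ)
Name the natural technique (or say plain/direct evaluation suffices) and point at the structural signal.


Diagnosis: l'Hôpital's rule (0/0) — the 0/0 form at 0 is the signature situation for l'Hôpital's rule. Known elementary limits would finish this too — the rule just bypasses the case analysis.


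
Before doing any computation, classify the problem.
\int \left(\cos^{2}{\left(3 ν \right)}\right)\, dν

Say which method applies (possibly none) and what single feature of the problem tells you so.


Best approach: a trigonometric identity — \cos^{2}{\left(3 ν \right)} is the textbook power-reduction case — identities first, antiderivatives second.


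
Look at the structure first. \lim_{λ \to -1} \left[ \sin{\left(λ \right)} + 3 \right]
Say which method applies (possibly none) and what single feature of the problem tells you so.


Diagnosis: no special technique — the function is continuous at -1; evaluation is itself the limit, no machinery required.


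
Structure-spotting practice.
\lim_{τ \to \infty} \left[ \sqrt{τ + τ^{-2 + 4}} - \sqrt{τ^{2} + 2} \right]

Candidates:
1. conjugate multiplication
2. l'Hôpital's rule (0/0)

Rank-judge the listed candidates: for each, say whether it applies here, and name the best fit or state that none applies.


Method: conjugate multiplication — an infinity-minus-infinity difference with a surviving radical — multiply by the conjugate to cancel the divergence.
- conjugate multiplication: applies; the problem has the shape this method handles.
- l'Hôpital's rule (0/0): the expression is a difference driving to ∞ − ∞, not a 0/0 quotient — there is no ratio for the rule to differentiate.


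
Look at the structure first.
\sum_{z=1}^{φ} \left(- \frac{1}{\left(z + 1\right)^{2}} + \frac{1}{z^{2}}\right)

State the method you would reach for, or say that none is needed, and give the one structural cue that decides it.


Method: telescoping — spot the paired structure — each term adds \frac{1}{z^{2}} and subtracts its successor value, which the next term restores: the definition of a telescoping chain.


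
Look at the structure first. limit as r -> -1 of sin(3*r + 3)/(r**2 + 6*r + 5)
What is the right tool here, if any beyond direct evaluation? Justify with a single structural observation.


Diagnosis: l'Hôpital's rule (0/0) — both numerator and denominator vanish at -1: the genuine 0/0 indeterminate that l'Hôpital exists for. Expanding numerator and denominator to first order gives the same value — the rule automates exactly that.


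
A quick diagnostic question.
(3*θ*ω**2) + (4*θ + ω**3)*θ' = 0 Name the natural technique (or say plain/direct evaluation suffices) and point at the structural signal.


Best approach: the exact-equation method — take the mixed partials of 3*θ*ω**2 and 4*θ + ω**3: they are equal, which certifies an exact differential.


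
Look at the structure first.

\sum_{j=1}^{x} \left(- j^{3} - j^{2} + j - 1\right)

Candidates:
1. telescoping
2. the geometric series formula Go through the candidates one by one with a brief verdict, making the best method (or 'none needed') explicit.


Best approach: no special technique — recognize the absence of structure: constant-multiple powers of j summed plainly, no special method required.
- telescoping — computed from the summand as displayed, the partial sums build up without the pairwise collapse telescoping exploits.
- the geometric series formula — there is no constant term-to-term ratio.


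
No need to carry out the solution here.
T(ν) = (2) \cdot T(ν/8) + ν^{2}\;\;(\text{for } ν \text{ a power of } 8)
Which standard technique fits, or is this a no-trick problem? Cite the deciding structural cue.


Technique: the master substitution — treat m = log base 8 of ν as the new clock: one recursion step advances m by one while ν scales by 8.


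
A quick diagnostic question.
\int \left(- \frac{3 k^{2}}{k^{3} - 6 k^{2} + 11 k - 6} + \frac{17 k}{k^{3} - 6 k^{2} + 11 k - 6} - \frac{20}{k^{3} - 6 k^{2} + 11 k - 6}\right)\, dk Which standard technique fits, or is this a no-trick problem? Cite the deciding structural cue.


Diagnosis: partial fractions — the factorization of k^{3} - 6 k^{2} + 11 k - 6 is the whole battle; after it, each term is a table integral.


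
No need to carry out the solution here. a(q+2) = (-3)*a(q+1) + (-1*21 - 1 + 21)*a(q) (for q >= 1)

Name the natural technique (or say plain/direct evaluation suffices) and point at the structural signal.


Diagnosis: the characteristic-root method — this is the constant-coefficient homogeneous case — the whole solution in q reduces to a polynomial's roots.


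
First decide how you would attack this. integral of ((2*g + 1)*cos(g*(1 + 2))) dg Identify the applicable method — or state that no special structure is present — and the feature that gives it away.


Best approach: integration by parts — a polynomial 2*g + 1 against the kernel cos(g*(1 + 2)) is the signature bounded-ladder case for integration by parts.


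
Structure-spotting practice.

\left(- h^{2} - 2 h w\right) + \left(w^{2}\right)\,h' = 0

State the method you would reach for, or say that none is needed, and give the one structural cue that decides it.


Method: the homogeneous substitution — the slope's numerator and denominator share total degree; set v = h/w and the equation drops to separable form. A Bernoulli rewrite works here as the equation stands — the homogeneous substitution is the more immediate reading.


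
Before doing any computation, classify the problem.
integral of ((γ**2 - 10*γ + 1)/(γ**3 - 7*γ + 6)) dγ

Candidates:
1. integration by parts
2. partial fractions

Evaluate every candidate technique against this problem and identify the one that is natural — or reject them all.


Diagnosis: partial fractions — with γ**3 - 7*γ + 6 factorable and the degree on top strictly smaller, simple-fraction decomposition is immediate.
- integration by parts: there is no nonconstant-polynomial-times-kernel split with an exp, sine, cosine (degree-1 argument), or logarithm partner.
- partial fractions — applies; the problem has the shape this method handles.


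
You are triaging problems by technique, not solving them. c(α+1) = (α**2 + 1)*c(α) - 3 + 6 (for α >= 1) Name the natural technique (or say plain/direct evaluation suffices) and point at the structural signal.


Method: a summation factor — one-term recursion with variable weight α**2 + 1 is solved by product normalization, not by root-finding.


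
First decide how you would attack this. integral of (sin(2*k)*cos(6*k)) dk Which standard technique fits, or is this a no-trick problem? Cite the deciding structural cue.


Technique: a trigonometric identity — cross-frequency products like sin(2*k)*cos(6*k) are the textbook product-to-sum case — the identity converts them to directly integrable sinusoids.


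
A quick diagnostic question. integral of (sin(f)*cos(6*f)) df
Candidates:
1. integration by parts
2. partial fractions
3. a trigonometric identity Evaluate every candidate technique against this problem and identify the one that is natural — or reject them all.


Technique: a trigonometric identity — split sin(f)*cos(6*f) with the angle-addition identities: the resulting sum integrates term by term.
- integration by parts: not the fit here: there is no polynomial factor to ladder down — parts can still close the trigonometric product by recursion, though the identity rewrite is the direct route.
- partial fractions — the expression is not a ratio of polynomials that decomposes further.
- a trigonometric identity: applies; the problem has the shape this method handles.


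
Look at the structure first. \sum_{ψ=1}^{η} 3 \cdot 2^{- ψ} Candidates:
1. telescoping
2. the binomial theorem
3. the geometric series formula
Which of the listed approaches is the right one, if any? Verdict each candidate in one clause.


Technique: the geometric series formula — consecutive terms stand in a fixed index-free ratio — the geometric sum formula closes it.
- telescoping — the terms as presented offer no neighboring cancellation — a telescoping rewrite may exist, but the displayed structure does not hand one over.
- the binomial theorem: the terms do not reassemble into a binomial power.
- the geometric series formula: yes — fits the structure here.


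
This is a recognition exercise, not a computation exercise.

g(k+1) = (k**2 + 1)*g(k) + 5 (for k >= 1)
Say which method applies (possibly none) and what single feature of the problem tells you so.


Method: a summation factor — first-order linear but the coefficient k**2 + 1 moves with the index — divide by the cumulative product and telescope.


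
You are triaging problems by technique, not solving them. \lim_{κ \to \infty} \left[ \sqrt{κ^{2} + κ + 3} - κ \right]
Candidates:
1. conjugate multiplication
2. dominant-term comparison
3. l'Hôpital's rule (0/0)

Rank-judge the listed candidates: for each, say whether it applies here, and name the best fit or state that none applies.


Technique: conjugate multiplication — this difference gives up after one conjugate multiplication — the radical structure cancels against its conjugate.
- conjugate multiplication — applies; the problem has the shape this method handles.
- dominant-term comparison: this is not a rational comparison of growth rates at infinity.
- l'Hôpital's rule (0/0): the expression is a difference driving to ∞ − ∞, not a 0/0 quotient — there is no ratio for the rule to differentiate.


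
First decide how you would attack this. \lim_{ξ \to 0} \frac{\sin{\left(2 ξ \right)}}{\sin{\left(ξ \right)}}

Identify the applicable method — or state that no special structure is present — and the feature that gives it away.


Diagnosis: l'Hôpital's rule (0/0) — the 0/0 form at 0 is the signature situation for l'Hôpital's rule. Expanding numerator and denominator to first order gives the same value — the rule automates exactly that.


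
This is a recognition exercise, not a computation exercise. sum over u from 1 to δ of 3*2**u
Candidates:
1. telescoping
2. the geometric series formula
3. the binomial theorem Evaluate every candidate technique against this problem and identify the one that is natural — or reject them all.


Method: the geometric series formula — the ratio of consecutive terms is the constant 2, independent of the index — a geometric sum.
- telescoping — neither a shifted-difference shape nor integer-spaced poles are present.
- the geometric series formula: yes — fits the structure here.
- the binomial theorem — there is no sum-raised-to-a-power identity hiding in these terms.


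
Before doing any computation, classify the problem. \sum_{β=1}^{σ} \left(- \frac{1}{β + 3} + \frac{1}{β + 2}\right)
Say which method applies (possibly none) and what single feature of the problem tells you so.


Best approach: telescoping — this sum is a zipper: each term contributes \frac{1}{β + 2} and removes the next index's value, which the following term puts back, closing term by term.


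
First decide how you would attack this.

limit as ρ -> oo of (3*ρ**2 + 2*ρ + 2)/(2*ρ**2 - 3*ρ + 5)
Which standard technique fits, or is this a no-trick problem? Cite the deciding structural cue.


Best approach: dominant-term comparison — divide by the highest power of ρ present: lower-order terms vanish and the dominant ratio remains. Differentiating the expression as a single quotient would eventually settle it as well; matching dominant growth settles it immediately.


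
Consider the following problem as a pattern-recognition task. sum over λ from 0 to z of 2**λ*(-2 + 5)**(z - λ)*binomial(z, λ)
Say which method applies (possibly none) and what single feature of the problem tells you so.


Method: the binomial theorem — binomial coefficients against complementary powers of 2 and (-2 + 5): recognize the binomial expansion and resum.


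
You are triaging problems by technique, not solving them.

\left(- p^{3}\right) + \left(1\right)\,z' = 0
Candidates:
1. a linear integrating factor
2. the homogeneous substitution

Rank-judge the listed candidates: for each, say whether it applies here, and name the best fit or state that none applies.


Best approach: no special technique — with z absent the equation is not coupled at all: direct integration in p.
- a linear integrating factor — with the unknown absent the integrating factor is a formality; direct integration is the working structure.
- the homogeneous substitution — the ratio substitution does not collapse this equation.


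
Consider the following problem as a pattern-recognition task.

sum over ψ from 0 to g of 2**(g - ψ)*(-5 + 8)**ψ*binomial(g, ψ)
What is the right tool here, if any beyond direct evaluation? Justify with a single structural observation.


Method: the binomial theorem — binomial(g, ψ) weighting matched powers of (-5 + 8) and 2 is the expanded form of ((-5 + 8) + 2)^g — fold it back up.


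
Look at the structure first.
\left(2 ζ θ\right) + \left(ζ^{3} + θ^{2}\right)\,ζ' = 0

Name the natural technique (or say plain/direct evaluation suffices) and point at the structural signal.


Best approach: the exact-equation method — checking ∂/∂ζ of 2 ζ θ against ∂/∂θ of ζ^{3} + θ^{2}: they match — the equation is exact as it stands.


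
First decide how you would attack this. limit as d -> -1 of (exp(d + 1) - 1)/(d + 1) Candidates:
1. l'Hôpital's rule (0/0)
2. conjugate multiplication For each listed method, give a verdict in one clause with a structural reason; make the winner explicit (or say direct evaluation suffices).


Verdict: l'Hôpital's rule (0/0) — numerator and denominator both vanish at -1 — a genuine 0/0 form, which is exactly when l'Hôpital applies. One could equally expand both pieces locally and compare leading terms; the rule does that in one stroke.
- l'Hôpital's rule (0/0) — applicable, and directly so.
- conjugate multiplication — no divergent radical difference is present for a conjugate pair to cancel.


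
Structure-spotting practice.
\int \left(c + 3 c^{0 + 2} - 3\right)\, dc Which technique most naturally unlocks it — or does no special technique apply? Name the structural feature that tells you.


Diagnosis: no special technique — every term is a constant multiple of a power of c; term-wise power-rule integration needs no preliminary transformation.


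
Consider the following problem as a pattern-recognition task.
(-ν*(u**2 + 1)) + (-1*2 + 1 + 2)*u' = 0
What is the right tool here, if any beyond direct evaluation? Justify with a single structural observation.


Technique: separation of variables — one side of the product carries the independent variable, the other the unknown — the textbook separation shape.


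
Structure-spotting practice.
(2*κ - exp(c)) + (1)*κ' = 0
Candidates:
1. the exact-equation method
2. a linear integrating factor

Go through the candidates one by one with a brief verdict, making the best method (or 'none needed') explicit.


Verdict: a linear integrating factor — the equation is linear in κ with coefficient 2; multiplying by the integrating factor exp(∫2) makes the left side a perfect derivative.
- the exact-equation method: the mixed-partials test fails on this split — it is not an exact differential as presented.
- a linear integrating factor — applies; the problem has the shape this method handles.


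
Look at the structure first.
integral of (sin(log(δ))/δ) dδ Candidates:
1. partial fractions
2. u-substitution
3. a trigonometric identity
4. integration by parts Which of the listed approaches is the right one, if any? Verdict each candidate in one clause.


Technique: u-substitution — everything non-trivial happens through the inner expression log(δ), and its derivative accounts for the remaining factor up to a constant, so set u = log(δ).
- partial fractions: the expression is not a ratio of polynomials that decomposes further.
- u-substitution: yes — fits the structure here.
- a trigonometric identity: the trigonometric factor has no even power to reduce and no cross-frequency product to convert — the standard power-reduction and product-to-sum identities do not engage it.
- integration by parts: no split into a nonconstant polynomial times one of the standard kernels — exp, sine, or cosine of a linear argument, or a logarithm — applies here.


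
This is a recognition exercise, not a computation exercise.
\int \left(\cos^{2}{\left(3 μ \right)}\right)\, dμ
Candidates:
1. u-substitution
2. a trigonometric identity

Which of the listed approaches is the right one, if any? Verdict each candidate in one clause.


Method: a trigonometric identity — an even power like \cos^{2}{\left(3 μ \right)} flattens under the half-angle identity into first-degree cosines you can integrate directly.
- u-substitution — no subexpression of the integrand pairs with its own derivative as a factor — individual terms may offer their own substitutions, but any change of variable covering the whole integral would have to be constructed from outside the expression.
- a trigonometric identity: yes, a natural case for it.


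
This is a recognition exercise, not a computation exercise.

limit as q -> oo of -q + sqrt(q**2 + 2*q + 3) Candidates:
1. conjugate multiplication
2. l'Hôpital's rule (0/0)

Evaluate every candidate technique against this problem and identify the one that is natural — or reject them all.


Verdict: conjugate multiplication — divergence minus divergence hides a finite answer — expose it by pairing sqrt(q**2 + 2*q + 3) - q with its conjugate.
- conjugate multiplication — applicable, and directly so.
- l'Hôpital's rule (0/0) — substitution produces ∞ − ∞ rather than a vanishing quotient; the rule needs a 0/0 ratio to act on.


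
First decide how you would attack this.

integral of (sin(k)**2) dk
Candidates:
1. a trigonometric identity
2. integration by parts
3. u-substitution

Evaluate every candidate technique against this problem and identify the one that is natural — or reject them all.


Best approach: a trigonometric identity — the even trigonometric power sin(k)**2 reduces by a double-angle identity before any integration is attempted.
- a trigonometric identity: applies; the problem has the shape this method handles.
- integration by parts: not the fit here: there is no polynomial factor to ladder down — parts can still close the trigonometric product by recursion, though the identity rewrite is the direct route.
- u-substitution — no subexpression of the integrand serves as a whole-integral substitution inner — individual terms may offer their own, but none carries its derivative as a factor of the full integrand; a working change of variable would have to be constructed from outside the expression.


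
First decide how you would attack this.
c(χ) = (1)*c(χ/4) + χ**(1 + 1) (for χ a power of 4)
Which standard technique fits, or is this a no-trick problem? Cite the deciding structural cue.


Best approach: the master substitution — index division is the fingerprint: χ/4 in the recursive call means substitute χ = 4^m.


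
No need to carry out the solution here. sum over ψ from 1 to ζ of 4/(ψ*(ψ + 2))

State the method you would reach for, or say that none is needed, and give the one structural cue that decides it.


Technique: telescoping — rewrite 4/(ψ*(ψ + 2)) as simple fractions and successive terms eat each other — only the edges survive.


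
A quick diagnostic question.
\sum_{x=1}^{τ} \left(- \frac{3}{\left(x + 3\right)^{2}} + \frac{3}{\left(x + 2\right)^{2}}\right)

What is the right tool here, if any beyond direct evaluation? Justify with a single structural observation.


Diagnosis: telescoping — consecutive terms evaluate one function at adjacent indices (\frac{3}{\left(x + 2\right)^{2}} is its current value): one term's tail is the next term's head, so the chain collapses.


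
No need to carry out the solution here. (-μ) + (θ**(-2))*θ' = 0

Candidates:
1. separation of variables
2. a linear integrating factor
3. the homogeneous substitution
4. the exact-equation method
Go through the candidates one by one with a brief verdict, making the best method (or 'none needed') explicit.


Verdict: separation of variables — separating collects all θ-dependence with the derivative and leaves all μ-dependence opposite: variables separate.
- separation of variables — yes — fits the structure here.
- a linear integrating factor: a nonlinear term in the unknown puts this outside the integrating-factor template.
- the homogeneous substitution — the slope is not a function of the ratio of the variables alone.
- the exact-equation method: the cross-partial test holds only vacuously — each coefficient lives in its own variable, so the exactness machinery reads no structure the split form does not already show.


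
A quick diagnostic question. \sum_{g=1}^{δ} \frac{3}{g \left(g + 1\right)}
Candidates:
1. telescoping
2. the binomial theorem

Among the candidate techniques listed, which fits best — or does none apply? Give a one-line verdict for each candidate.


Technique: telescoping — \frac{3}{g \left(g + 1\right)} decomposes into shift-paired simple fractions; the series telescopes to finitely many boundary pieces.
- telescoping — applicable, and directly so.
- the binomial theorem — there is no sum-raised-to-a-power identity hiding in these terms.


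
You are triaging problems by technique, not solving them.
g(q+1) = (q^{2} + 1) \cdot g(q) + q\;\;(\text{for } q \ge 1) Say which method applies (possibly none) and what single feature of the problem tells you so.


Diagnosis: a summation factor — rescale the sequence by the product of the weights q^{2} + 1 so far — the recurrence collapses to a plain running sum.


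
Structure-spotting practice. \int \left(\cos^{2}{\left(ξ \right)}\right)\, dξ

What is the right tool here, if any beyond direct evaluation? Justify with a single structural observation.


Diagnosis: a trigonometric identity — \cos^{2}{\left(ξ \right)} is an even power — the power-reduction identity rewrites it into first-degree cosines.


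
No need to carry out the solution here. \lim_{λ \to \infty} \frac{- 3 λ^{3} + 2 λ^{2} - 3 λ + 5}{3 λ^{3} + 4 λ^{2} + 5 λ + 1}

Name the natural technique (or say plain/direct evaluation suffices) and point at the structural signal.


Verdict: dominant-term comparison — at large λ only the top-degree terms survive; compare the leading terms and the limit falls out. l'Hôpital's at-infinity variant applies to the expression viewed as a single quotient; the leading-term comparison is the direct route.


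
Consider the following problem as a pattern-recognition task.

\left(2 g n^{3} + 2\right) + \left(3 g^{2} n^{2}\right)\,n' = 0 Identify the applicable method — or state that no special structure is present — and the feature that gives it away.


Best approach: the exact-equation method — d/dn of 2 g n^{3} + 2 equals d/dg of 3 g^{2} n^{2}: the form is a total differential of one potential — integrate it exactly.


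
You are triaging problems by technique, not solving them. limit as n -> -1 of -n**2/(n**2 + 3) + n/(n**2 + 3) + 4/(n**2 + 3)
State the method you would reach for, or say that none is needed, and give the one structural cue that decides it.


Technique: no special technique — the expression is continuous at the evaluation point — substitute directly; no indeterminate form appears.


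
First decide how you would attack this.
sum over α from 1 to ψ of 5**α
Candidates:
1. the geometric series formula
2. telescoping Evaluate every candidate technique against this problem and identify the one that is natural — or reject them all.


Verdict: the geometric series formula — each term is 5 times the previous one, so the geometric-series formula applies directly.
- the geometric series formula: a fit — the right tool for this form.
- telescoping: in the displayed form, no term reappears at a neighboring index to cancel against.


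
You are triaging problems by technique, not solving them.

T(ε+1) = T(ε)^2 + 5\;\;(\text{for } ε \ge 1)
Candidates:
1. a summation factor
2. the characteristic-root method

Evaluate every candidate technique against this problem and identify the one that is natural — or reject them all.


Diagnosis: no special technique — the new term depends nonlinearly on the old ones, which disqualifies every superposition-based technique.
- a summation factor — the recursion is nonlinear — outside the first-order linear family a summation factor addresses.
- the characteristic-root method: the recursion is nonlinear in the sequence values, so no linear-modes ansatz applies.


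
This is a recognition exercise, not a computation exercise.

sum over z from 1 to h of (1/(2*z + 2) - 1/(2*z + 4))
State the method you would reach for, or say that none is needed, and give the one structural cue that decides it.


Method: telescoping — difference-of-shifts structure (each term adds 1/(2*z + 2), then subtracts its one-index-advanced value, which the following term adds back) leaves only the first and last pieces standing.


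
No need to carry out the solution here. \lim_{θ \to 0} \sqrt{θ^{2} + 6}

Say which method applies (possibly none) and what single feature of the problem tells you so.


Best approach: no special technique — the expression is continuous at the evaluation point — substitute directly; no indeterminate form appears.


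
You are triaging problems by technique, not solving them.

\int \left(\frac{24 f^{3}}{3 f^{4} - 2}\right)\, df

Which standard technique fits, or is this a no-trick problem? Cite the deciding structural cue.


Diagnosis: u-substitution — a chain-rule shadow: 24 f^{3} alongside a function of 3 f^{4} - 2 means u = 3 f^{4} - 2 unwinds the composition in one step.


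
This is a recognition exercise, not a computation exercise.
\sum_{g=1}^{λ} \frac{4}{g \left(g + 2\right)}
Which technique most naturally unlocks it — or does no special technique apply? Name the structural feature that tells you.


Verdict: telescoping — poles of \frac{4}{g \left(g + 2\right)} differ by an integer, the telltale of a telescoping partial-fraction sum.


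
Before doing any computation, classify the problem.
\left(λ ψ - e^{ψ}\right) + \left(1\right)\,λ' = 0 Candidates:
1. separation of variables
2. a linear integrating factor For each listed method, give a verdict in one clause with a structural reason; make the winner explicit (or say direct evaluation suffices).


Verdict: a linear integrating factor — the unknown enters only to the first power against a nonzero forcing term — the integrating-factor template applies directly.
- separation of variables — no division isolates the independent variable from the unknown.
- a linear integrating factor — applies; the problem has the shape this method handles.


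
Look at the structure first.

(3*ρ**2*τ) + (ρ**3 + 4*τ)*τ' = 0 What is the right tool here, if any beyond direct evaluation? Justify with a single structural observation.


Technique: the exact-equation method — d/dτ of 3*ρ**2*τ equals d/dρ of ρ**3 + 4*τ: the form is a total differential of one potential — integrate it exactly.


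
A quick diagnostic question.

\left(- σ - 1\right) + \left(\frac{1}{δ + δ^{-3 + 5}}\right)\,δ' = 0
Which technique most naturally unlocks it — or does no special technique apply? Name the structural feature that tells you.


Technique: separation of variables — solved for the derivative, the right side splits multiplicatively into a function of each variable alone — divide and integrate each side. A Bernoulli substitution applies to this equation as given; separation takes the same equation in its displayed form.


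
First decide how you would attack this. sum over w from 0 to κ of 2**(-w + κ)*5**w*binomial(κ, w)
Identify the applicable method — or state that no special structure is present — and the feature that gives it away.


Best approach: the binomial theorem — the summand is term w of a binomial expansion in 5 and 2; the whole sum is a single power.


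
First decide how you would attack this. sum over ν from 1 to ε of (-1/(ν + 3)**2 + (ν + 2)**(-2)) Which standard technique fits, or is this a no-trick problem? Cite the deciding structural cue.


Best approach: telescoping — each term adds (ν + 2)**(-2) and subtracts the same expression advanced one index; that subtracted piece cancels against the next term's added copy — only the boundary terms survive.


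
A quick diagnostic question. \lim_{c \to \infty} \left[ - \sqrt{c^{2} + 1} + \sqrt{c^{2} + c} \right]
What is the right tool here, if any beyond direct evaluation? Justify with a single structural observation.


Diagnosis: conjugate multiplication — \sqrt{c^{2} + c} and \sqrt{c^{2} + 1} both blow up, but their difference is tame once the conjugate rationalizes it.


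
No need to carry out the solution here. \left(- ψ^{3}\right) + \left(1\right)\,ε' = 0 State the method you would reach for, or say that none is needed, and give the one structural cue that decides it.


Technique: no special technique — the slope is a pure function of ψ; integrate both sides and be done.


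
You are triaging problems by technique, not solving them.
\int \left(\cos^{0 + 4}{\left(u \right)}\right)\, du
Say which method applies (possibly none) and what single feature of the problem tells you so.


Method: a trigonometric identity — \cos^{0 + 4}{\left(u \right)} calls for power reduction: rewrite via double angles before any antiderivative is attempted.


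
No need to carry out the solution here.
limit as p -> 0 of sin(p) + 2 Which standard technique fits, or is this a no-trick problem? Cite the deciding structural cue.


Verdict: no special technique — the expression is continuous at the evaluation point — substitute directly; no indeterminate form appears.


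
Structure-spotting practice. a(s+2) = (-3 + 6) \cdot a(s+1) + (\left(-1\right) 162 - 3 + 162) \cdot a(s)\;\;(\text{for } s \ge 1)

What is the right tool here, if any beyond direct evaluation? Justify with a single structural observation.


Diagnosis: the characteristic-root method — linear, homogeneous, constant coefficients: solutions of the form r^s exist — find the roots of the characteristic polynomial.


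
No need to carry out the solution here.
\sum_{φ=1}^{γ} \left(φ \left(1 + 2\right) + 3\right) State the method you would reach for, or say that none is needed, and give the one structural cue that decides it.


Verdict: no special technique — this is bookkeeping, not technique: standard formulas for sums of constant-multiple powers of φ apply termwise.


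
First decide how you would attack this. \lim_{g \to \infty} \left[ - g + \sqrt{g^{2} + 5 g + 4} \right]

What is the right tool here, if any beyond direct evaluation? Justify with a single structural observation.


Verdict: conjugate multiplication — the difference \sqrt{g^{2} + 5 g + 4} - g is an ∞ − ∞ stalemate; its conjugate partner breaks the tie.


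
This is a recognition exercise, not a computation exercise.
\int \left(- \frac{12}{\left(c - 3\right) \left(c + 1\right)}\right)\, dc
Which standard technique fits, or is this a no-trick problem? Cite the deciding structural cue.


Diagnosis: partial fractions — the bottom factors while the top stays lower-degree — split into simple fractions and integrate piece by piece.


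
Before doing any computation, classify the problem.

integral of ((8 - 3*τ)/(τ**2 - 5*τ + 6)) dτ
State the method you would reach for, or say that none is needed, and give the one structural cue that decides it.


Method: partial fractions — break τ**2 - 5*τ + 6 into its roots and the integral splits into logarithm-sized bites.


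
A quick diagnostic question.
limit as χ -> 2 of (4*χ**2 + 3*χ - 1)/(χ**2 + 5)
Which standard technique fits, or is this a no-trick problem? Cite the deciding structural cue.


Best approach: no special technique — no zero denominators, no indeterminate clash at 2 — substitute and read off the value.


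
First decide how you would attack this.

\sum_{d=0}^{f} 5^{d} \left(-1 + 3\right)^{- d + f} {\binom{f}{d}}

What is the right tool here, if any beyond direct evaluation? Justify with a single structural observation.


Best approach: the binomial theorem — {\binom{f}{d}} weighting matched powers of 5 and (-1 + 3) is the expanded form of (5 + (-1 + 3))^f — fold it back up.


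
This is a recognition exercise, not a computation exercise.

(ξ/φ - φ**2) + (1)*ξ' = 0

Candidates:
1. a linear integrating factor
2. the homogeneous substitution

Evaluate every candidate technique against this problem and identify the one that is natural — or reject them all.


Verdict: a linear integrating factor — the unknown enters only to the first power against a nonzero forcing term — the integrating-factor template applies directly.
- a linear integrating factor — applies; the problem has the shape this method handles.
- the homogeneous substitution: solved for the derivative, the right side changes under joint scaling of the two variables.
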